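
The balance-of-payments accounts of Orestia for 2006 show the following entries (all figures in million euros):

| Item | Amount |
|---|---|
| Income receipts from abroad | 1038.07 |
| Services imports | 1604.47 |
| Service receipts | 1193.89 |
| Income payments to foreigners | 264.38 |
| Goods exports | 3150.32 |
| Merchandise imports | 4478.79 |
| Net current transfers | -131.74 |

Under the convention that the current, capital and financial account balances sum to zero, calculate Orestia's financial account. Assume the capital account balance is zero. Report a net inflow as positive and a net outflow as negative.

Goods balance = 3150.32 - 4478.79 = -1328.47
Services balance = 1193.89 - 1604.47 = -410.58
Trade balance (goods + services) = -1328.47 + (-410.58) = -1739.05
Net primary income = 1038.07 - 264.38 = 773.69
Net secondary income = -131.74
Current account = -1739.05 + 773.69 + (-131.74) = -1097.10
Financial account = -(-1097.10) = 1097.10

1097.10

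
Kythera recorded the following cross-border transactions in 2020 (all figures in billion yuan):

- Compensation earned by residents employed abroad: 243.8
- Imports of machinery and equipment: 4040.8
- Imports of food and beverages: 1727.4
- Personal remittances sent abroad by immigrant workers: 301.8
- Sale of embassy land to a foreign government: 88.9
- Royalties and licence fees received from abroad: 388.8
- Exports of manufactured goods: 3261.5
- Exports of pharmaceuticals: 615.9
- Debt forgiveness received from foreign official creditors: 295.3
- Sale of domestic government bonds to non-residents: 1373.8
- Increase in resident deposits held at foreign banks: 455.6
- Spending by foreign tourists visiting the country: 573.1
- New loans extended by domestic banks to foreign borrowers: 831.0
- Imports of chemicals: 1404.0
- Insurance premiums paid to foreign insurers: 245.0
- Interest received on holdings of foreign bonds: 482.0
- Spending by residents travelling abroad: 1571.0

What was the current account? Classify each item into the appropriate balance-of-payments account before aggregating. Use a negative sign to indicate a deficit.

Goods: 615.9 - 1727.4 - 1404.0 + 3261.5 - 4040.8 = -3294.8
Services: -245.0 - 1571.0 + 388.8 + 573.1 = -854.1
Primary income: 482.0 + 243.8 = 725.8
Secondary income: -301.8
Current account = (-3294.8) + (-854.1) + 725.8 + (-301.8) = -3724.9
(Excluded from the current account — capital account: sale of embassy land to a foreign government 88.9, debt forgiveness received from foreign official creditors 295.3; financial account: sale of domestic government bonds to non-residents 1373.8, increase in resident deposits held at foreign banks 455.6, new loans extended by domestic banks to foreign borrowers 831.0.)

-3724.9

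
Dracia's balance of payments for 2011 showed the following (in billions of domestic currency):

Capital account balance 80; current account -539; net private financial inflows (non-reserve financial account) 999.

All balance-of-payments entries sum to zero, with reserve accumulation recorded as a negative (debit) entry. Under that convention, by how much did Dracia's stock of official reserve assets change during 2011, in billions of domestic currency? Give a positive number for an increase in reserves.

Official reserve transactions balance = -((-539) + 80 + 999) = -540
An accumulation of reserves is recorded as a debit (negative entry), so the change in the stock of reserves is the negative of that balance.
Change in official reserves = -(-540) = 540

540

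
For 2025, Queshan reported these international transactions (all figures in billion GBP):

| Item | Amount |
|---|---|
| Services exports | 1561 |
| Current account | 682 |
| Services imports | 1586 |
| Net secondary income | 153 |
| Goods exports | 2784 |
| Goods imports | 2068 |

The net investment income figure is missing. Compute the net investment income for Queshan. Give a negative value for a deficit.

Current account = goods balance + services balance + net primary income + net secondary income
Sum of the known components = 844
Net investment income = CA - (known components) = 682 - 844 = -162

-162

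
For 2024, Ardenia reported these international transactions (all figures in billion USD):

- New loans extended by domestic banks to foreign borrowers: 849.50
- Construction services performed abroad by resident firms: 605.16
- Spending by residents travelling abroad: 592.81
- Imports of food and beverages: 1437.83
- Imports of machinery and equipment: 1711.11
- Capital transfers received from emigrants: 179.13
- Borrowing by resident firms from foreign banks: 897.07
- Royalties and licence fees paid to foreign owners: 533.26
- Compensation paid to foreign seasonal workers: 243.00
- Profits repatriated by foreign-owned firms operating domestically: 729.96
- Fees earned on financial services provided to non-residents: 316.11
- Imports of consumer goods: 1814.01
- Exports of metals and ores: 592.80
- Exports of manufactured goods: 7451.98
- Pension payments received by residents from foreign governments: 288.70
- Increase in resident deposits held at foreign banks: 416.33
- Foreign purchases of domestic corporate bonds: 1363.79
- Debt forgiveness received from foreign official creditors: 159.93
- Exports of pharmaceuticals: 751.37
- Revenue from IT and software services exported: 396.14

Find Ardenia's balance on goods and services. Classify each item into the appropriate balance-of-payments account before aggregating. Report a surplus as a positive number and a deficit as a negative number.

4024.54

Goods: -1711.11 - 1814.01 + 592.80 + 751.37 + 7451.98 - 1437.83 = 3833.20
Services: 605.16 + 396.14 - 533.26 - 592.81 + 316.11 = 191.34
Trade balance = 3833.20 + 191.34 = 4024.54
(Excluded from the trade balance — financial account: new loans extended by domestic banks to foreign borrowers 849.50, borrowing by resident firms from foreign banks 897.07, increase in resident deposits held at foreign banks 416.33, foreign purchases of domestic corporate bonds 1363.79; capital account: capital transfers received from emigrants 179.13, debt forgiveness received from foreign official creditors 159.93; primary income: compensation paid to foreign seasonal workers 243.00, profits repatriated by foreign-owned firms operating domestically 729.96; secondary income: pension payments received by residents from foreign governments 288.70.)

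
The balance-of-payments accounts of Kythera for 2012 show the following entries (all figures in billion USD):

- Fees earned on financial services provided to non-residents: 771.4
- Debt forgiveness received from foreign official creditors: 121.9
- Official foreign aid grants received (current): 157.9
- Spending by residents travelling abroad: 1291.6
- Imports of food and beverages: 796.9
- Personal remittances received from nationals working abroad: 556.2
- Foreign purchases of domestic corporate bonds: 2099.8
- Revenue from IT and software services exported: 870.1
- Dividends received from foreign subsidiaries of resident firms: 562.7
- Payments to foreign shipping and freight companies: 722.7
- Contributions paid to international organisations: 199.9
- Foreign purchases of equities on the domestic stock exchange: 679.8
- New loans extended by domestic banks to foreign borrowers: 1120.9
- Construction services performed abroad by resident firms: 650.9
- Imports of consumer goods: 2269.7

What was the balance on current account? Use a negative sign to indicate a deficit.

-1711.6

Goods: -796.9 - 2269.7 = -3066.6
Services: -1291.6 + 870.1 - 722.7 + 650.9 + 771.4 = 278.1
Primary income: 562.7
Secondary income: 556.2 - 199.9 + 157.9 = 514.2
Current account = (-3066.6) + 278.1 + 562.7 + 514.2 = -1711.6
(Excluded from the current account — capital account: debt forgiveness received from foreign official creditors 121.9; financial account: foreign purchases of domestic corporate bonds 2099.8, foreign purchases of equities on the domestic stock exchange 679.8, new loans extended by domestic banks to foreign borrowers 1120.9.)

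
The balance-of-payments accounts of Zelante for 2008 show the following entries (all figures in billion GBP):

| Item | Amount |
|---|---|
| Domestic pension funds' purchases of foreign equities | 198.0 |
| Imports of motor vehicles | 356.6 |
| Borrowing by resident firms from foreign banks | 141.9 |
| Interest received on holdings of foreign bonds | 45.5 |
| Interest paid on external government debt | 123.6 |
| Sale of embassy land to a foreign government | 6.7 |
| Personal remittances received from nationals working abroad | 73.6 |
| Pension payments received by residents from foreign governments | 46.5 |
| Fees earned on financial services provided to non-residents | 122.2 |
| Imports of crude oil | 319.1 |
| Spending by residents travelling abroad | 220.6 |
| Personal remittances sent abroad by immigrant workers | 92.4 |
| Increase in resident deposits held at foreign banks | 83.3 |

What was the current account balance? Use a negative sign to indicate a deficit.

Goods: -356.6 - 319.1 = -675.7
Services: 122.2 - 220.6 = -98.4
Primary income: 45.5 - 123.6 = -78.1
Secondary income: -92.4 + 46.5 + 73.6 = 27.7
Current account = (-675.7) + (-98.4) + (-78.1) + 27.7 = -824.5
(Excluded from the current account — financial account: domestic pension funds' purchases of foreign equities 198.0, borrowing by resident firms from foreign banks 141.9, increase in resident deposits held at foreign banks 83.3; capital account: sale of embassy land to a foreign government 6.7.)

-824.5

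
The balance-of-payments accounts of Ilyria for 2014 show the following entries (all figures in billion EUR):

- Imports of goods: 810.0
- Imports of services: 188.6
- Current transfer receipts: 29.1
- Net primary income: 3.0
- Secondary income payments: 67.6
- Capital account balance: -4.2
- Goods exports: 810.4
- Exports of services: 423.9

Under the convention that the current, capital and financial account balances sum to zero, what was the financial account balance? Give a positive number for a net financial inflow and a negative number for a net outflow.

Goods balance = 810.4 - 810.0 = 0.4
Services balance = 423.9 - 188.6 = 235.3
Trade balance (goods + services) = 0.4 + 235.3 = 235.7
Net primary income = 3.0
Net secondary income = 29.1 - 67.6 = -38.5
Current account = 235.7 + 3.0 + (-38.5) = 200.2
Financial account = -(200.2 + (-4.2)) = -196.0

-196.0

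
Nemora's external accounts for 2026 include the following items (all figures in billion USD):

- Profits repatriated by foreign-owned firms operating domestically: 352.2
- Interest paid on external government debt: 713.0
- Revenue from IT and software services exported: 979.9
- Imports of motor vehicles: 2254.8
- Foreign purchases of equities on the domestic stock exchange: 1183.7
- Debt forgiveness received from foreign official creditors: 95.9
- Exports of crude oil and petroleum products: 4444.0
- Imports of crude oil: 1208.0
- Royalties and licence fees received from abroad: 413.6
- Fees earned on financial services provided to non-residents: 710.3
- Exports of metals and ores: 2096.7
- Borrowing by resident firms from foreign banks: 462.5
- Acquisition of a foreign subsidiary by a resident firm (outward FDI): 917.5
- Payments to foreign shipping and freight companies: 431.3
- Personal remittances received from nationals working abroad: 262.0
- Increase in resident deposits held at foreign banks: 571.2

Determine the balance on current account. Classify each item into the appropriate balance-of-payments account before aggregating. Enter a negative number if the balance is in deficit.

3947.2

Goods: 4444.0 - 2254.8 - 1208.0 + 2096.7 = 3077.9
Services: -431.3 + 710.3 + 979.9 + 413.6 = 1672.5
Primary income: -713.0 - 352.2 = -1065.2
Secondary income: 262.0
Current account = 3077.9 + 1672.5 + (-1065.2) + 262.0 = 3947.2
(Excluded from the current account — financial account: foreign purchases of equities on the domestic stock exchange 1183.7, borrowing by resident firms from foreign banks 462.5, acquisition of a foreign subsidiary by a resident firm (outward FDI) 917.5, increase in resident deposits held at foreign banks 571.2; capital account: debt forgiveness received from foreign official creditors 95.9.)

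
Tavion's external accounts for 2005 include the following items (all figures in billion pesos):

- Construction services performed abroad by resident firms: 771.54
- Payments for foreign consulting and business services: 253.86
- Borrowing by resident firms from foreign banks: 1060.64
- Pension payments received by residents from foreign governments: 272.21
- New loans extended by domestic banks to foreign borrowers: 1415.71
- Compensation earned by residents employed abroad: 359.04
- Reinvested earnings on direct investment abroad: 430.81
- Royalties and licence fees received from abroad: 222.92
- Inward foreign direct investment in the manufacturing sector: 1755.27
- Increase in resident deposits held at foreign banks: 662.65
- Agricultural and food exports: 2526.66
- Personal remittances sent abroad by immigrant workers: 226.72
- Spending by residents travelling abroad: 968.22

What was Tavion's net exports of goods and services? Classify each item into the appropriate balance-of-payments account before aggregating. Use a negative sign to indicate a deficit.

Goods: 2526.66
Services: 771.54 - 253.86 + 222.92 - 968.22 = -227.62
Trade balance = 2526.66 + (-227.62) = 2299.04
(Excluded from the trade balance — financial account: borrowing by resident firms from foreign banks 1060.64, new loans extended by domestic banks to foreign borrowers 1415.71, inward foreign direct investment in the manufacturing sector 1755.27, increase in resident deposits held at foreign banks 662.65; secondary income: pension payments received by residents from foreign governments 272.21, personal remittances sent abroad by immigrant workers 226.72; primary income: compensation earned by residents employed abroad 359.04, reinvested earnings on direct investment abroad 430.81.)

2299.04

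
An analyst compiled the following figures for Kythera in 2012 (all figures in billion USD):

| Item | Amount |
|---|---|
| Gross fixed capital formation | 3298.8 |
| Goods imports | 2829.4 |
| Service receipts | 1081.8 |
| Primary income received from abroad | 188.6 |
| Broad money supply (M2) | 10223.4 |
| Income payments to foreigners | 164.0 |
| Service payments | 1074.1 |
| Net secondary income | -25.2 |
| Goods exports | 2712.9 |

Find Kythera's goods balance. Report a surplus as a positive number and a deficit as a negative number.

-116.5

Goods balance = 2712.9 - 2829.4 = -116.5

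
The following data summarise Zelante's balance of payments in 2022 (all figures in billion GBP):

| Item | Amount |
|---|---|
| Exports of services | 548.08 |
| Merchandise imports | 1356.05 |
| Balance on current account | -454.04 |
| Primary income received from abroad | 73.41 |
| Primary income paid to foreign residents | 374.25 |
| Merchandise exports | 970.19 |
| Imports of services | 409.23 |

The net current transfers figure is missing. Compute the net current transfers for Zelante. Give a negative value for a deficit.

93.81

Current account = goods balance + services balance + net primary income + net secondary income
Sum of the known components = -547.85
Net current transfers = CA - (known components) = -454.04 - (-547.85) = 93.81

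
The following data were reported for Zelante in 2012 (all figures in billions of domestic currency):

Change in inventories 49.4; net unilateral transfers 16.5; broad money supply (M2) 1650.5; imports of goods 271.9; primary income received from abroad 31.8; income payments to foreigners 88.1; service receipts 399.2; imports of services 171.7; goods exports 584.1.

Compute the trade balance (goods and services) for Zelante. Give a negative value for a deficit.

539.7

Goods balance = 584.1 - 271.9 = 312.2
Services balance = 399.2 - 171.7 = 227.5
Trade balance (goods + services) = 312.2 + 227.5 = 539.7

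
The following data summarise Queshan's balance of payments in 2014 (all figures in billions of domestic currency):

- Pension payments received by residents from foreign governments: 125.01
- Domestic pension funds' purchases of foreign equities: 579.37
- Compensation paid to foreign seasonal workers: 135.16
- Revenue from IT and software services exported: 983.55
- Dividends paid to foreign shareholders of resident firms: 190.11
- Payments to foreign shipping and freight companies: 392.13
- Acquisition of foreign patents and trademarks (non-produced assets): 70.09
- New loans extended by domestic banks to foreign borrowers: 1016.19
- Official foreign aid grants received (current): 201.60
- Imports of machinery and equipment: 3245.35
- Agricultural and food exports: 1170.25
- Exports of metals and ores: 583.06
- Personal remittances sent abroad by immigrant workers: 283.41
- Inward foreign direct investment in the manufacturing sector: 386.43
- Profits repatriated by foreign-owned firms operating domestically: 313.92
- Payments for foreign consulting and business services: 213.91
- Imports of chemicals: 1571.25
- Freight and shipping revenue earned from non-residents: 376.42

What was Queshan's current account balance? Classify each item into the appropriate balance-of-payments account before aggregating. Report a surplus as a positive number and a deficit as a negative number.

Goods: -1571.25 + 583.06 - 3245.35 + 1170.25 = -3063.29
Services: -213.91 + 983.55 - 392.13 + 376.42 = 753.93
Primary income: -313.92 - 190.11 - 135.16 = -639.19
Secondary income: 201.60 + 125.01 - 283.41 = 43.20
Current account = (-3063.29) + 753.93 + (-639.19) + 43.20 = -2905.35
(Excluded from the current account — financial account: domestic pension funds' purchases of foreign equities 579.37, new loans extended by domestic banks to foreign borrowers 1016.19, inward foreign direct investment in the manufacturing sector 386.43; capital account: acquisition of foreign patents and trademarks (non-produced assets) 70.09.)

-2905.35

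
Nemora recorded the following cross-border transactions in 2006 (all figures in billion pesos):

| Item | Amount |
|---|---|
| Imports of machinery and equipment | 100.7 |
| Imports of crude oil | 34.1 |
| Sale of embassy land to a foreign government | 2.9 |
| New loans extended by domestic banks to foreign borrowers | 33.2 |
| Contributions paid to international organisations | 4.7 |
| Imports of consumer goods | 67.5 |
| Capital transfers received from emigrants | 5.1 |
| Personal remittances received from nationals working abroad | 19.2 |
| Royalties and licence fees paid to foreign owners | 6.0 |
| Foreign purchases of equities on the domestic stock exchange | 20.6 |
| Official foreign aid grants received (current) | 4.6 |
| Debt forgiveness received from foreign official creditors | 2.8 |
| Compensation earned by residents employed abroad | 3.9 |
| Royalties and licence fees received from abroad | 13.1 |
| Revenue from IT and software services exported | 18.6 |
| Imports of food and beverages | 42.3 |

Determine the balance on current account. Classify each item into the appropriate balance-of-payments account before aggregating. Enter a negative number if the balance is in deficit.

Goods: -34.1 - 67.5 - 42.3 - 100.7 = -244.6
Services: -6.0 + 18.6 + 13.1 = 25.7
Primary income: 3.9
Secondary income: -4.7 + 19.2 + 4.6 = 19.1
Current account = (-244.6) + 25.7 + 3.9 + 19.1 = -195.9
(Excluded from the current account — capital account: sale of embassy land to a foreign government 2.9, capital transfers received from emigrants 5.1, debt forgiveness received from foreign official creditors 2.8; financial account: new loans extended by domestic banks to foreign borrowers 33.2, foreign purchases of equities on the domestic stock exchange 20.6.)

-195.9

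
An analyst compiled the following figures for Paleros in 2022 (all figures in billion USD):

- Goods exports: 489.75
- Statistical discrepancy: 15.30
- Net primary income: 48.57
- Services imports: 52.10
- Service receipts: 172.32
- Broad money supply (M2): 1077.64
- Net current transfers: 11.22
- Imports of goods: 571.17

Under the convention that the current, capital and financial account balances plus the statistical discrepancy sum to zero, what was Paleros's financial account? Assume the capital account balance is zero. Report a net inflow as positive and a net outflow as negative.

-113.89

Goods balance = 489.75 - 571.17 = -81.42
Services balance = 172.32 - 52.10 = 120.22
Trade balance (goods + services) = -81.42 + 120.22 = 38.80
Net primary income = 48.57
Net secondary income = 11.22
Current account = 38.80 + 48.57 + 11.22 = 98.59
Financial account = -(98.59 + 15.30) = -113.89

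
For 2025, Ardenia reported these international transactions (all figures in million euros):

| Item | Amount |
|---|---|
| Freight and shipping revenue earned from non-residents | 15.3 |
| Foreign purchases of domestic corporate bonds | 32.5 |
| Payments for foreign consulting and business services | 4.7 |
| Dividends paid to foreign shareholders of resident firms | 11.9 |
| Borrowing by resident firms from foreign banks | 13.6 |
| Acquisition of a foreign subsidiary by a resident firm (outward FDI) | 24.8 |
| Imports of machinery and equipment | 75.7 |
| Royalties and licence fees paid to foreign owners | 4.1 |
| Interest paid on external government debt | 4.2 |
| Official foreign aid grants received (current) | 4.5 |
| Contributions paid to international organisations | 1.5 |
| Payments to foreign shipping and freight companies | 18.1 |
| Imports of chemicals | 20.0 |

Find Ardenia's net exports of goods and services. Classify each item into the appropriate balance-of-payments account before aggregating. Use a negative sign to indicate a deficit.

Goods: -75.7 - 20.0 = -95.7
Services: -18.1 - 4.7 - 4.1 + 15.3 = -11.6
Trade balance = -95.7 + (-11.6) = -107.3
(Excluded from the trade balance — financial account: foreign purchases of domestic corporate bonds 32.5, borrowing by resident firms from foreign banks 13.6, acquisition of a foreign subsidiary by a resident firm (outward FDI) 24.8; primary income: dividends paid to foreign shareholders of resident firms 11.9, interest paid on external government debt 4.2; secondary income: official foreign aid grants received (current) 4.5, contributions paid to international organisations 1.5.)

-107.3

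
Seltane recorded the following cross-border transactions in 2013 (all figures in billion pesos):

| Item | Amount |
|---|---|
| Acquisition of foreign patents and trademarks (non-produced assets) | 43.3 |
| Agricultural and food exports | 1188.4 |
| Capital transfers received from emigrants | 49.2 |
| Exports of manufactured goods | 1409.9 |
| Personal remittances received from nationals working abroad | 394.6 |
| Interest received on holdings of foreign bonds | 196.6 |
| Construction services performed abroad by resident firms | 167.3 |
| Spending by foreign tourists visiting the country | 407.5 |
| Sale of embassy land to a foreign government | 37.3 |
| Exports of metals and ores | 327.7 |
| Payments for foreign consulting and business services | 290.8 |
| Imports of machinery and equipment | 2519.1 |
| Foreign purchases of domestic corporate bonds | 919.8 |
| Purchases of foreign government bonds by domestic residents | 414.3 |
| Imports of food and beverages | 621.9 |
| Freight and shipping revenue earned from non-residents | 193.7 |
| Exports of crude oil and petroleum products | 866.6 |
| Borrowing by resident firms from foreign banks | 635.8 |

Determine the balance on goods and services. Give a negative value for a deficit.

1129.3

Goods: 327.7 + 1409.9 + 1188.4 - 621.9 - 2519.1 + 866.6 = 651.6
Services: 193.7 + 407.5 - 290.8 + 167.3 = 477.7
Trade balance = 651.6 + 477.7 = 1129.3
(Excluded from the trade balance — capital account: acquisition of foreign patents and trademarks (non-produced assets) 43.3, capital transfers received from emigrants 49.2, sale of embassy land to a foreign government 37.3; secondary income: personal remittances received from nationals working abroad 394.6; primary income: interest received on holdings of foreign bonds 196.6; financial account: foreign purchases of domestic corporate bonds 919.8, purchases of foreign government bonds by domestic residents 414.3, borrowing by resident firms from foreign banks 635.8.)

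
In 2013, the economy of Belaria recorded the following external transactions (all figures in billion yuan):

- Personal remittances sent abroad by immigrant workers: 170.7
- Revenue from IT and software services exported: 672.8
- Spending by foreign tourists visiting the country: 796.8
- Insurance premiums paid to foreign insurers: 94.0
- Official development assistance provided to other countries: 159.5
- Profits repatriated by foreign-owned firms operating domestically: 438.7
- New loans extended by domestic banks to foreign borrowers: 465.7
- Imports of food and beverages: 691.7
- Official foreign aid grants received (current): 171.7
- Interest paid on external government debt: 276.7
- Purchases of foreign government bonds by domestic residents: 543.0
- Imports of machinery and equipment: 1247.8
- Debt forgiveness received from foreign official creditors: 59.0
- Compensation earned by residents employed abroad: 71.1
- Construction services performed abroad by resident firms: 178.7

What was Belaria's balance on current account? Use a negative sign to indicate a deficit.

Goods: -691.7 - 1247.8 = -1939.5
Services: 672.8 + 796.8 - 94.0 + 178.7 = 1554.3
Primary income: -276.7 - 438.7 + 71.1 = -644.3
Secondary income: -159.5 - 170.7 + 171.7 = -158.5
Current account = (-1939.5) + 1554.3 + (-644.3) + (-158.5) = -1188.0
(Excluded from the current account — financial account: new loans extended by domestic banks to foreign borrowers 465.7, purchases of foreign government bonds by domestic residents 543.0; capital account: debt forgiveness received from foreign official creditors 59.0.)

-1188.0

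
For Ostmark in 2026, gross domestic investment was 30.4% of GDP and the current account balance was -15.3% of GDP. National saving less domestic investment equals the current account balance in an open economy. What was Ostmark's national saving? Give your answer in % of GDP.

15.1

S = I + CA = 30.4 + (-15.3) = 15.1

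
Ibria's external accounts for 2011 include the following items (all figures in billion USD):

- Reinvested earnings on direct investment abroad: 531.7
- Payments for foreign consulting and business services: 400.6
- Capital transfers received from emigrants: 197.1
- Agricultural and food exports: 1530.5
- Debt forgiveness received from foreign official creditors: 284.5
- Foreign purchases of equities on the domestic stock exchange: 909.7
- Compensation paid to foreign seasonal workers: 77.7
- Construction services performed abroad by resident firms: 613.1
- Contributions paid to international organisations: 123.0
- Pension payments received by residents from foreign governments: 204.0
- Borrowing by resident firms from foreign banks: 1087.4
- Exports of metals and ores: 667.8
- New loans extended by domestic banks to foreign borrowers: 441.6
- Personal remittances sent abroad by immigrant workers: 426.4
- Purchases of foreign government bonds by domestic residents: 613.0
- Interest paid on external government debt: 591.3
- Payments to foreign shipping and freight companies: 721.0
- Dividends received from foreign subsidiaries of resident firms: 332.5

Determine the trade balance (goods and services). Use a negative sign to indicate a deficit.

1689.8

Goods: 667.8 + 1530.5 = 2198.3
Services: 613.1 - 400.6 - 721.0 = -508.5
Trade balance = 2198.3 + (-508.5) = 1689.8
(Excluded from the trade balance — primary income: reinvested earnings on direct investment abroad 531.7, compensation paid to foreign seasonal workers 77.7, interest paid on external government debt 591.3, dividends received from foreign subsidiaries of resident firms 332.5; capital account: capital transfers received from emigrants 197.1, debt forgiveness received from foreign official creditors 284.5; financial account: foreign purchases of equities on the domestic stock exchange 909.7, borrowing by resident firms from foreign banks 1087.4, new loans extended by domestic banks to foreign borrowers 441.6, purchases of foreign government bonds by domestic residents 613.0; secondary income: contributions paid to international organisations 123.0, pension payments received by residents from foreign governments 204.0, personal remittances sent abroad by immigrant workers 426.4.)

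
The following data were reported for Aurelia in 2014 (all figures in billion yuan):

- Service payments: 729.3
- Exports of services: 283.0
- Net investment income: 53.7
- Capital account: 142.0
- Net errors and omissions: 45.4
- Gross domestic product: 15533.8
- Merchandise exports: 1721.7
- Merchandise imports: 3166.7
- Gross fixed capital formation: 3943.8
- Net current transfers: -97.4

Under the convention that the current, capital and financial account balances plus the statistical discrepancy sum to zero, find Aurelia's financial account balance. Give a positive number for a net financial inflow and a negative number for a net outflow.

1747.6

Goods balance = 1721.7 - 3166.7 = -1445.0
Services balance = 283.0 - 729.3 = -446.3
Trade balance (goods + services) = -1445.0 + (-446.3) = -1891.3
Net primary income = 53.7
Net secondary income = -97.4
Current account = -1891.3 + 53.7 + (-97.4) = -1935.0
Financial account = -(-1935.0 + 142.0 + 45.4) = 1747.6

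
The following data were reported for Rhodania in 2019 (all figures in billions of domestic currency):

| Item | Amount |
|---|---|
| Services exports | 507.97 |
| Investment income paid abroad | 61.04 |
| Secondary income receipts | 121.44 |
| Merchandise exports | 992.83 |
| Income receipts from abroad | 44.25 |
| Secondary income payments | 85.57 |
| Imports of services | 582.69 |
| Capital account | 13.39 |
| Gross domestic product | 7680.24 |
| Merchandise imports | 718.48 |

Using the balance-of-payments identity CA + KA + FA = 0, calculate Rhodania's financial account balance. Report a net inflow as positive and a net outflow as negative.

Goods balance = 992.83 - 718.48 = 274.35
Services balance = 507.97 - 582.69 = -74.72
Trade balance (goods + services) = 274.35 + (-74.72) = 199.63
Net primary income = 44.25 - 61.04 = -16.79
Net secondary income = 121.44 - 85.57 = 35.87
Current account = 199.63 + (-16.79) + 35.87 = 218.71
Financial account = -(218.71 + 13.39) = -232.10

-232.10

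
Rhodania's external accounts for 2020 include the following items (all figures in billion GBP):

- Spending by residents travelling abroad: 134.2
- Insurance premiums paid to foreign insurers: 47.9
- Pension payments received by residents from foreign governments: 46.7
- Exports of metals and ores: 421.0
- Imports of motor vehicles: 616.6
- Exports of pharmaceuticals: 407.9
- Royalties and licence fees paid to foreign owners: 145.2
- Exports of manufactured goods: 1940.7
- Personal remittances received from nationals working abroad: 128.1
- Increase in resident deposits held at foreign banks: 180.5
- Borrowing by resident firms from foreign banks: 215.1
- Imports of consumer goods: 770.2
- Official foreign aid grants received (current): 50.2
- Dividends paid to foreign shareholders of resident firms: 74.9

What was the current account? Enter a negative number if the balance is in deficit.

1205.6

Goods: 407.9 + 1940.7 - 616.6 - 770.2 + 421.0 = 1382.8
Services: -134.2 - 145.2 - 47.9 = -327.3
Primary income: -74.9
Secondary income: 128.1 + 46.7 + 50.2 = 225.0
Current account = 1382.8 + (-327.3) + (-74.9) + 225.0 = 1205.6
(Excluded from the current account — financial account: increase in resident deposits held at foreign banks 180.5, borrowing by resident firms from foreign banks 215.1.)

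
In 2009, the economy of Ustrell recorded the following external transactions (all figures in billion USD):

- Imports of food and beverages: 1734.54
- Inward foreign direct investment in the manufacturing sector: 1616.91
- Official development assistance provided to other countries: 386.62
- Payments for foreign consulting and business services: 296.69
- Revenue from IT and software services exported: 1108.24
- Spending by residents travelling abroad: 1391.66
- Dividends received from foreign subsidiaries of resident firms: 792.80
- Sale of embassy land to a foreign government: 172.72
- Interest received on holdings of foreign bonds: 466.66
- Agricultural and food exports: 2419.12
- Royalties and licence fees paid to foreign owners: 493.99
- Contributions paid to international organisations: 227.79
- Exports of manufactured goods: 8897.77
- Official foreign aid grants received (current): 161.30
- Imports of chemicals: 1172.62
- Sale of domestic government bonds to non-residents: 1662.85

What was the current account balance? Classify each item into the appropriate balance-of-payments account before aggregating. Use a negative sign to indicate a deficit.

Goods: -1734.54 - 1172.62 + 8897.77 + 2419.12 = 8409.73
Services: -296.69 - 1391.66 - 493.99 + 1108.24 = -1074.10
Primary income: 792.80 + 466.66 = 1259.46
Secondary income: -227.79 - 386.62 + 161.30 = -453.11
Current account = 8409.73 + (-1074.10) + 1259.46 + (-453.11) = 8141.98
(Excluded from the current account — financial account: inward foreign direct investment in the manufacturing sector 1616.91, sale of domestic government bonds to non-residents 1662.85; capital account: sale of embassy land to a foreign government 172.72.)

8141.98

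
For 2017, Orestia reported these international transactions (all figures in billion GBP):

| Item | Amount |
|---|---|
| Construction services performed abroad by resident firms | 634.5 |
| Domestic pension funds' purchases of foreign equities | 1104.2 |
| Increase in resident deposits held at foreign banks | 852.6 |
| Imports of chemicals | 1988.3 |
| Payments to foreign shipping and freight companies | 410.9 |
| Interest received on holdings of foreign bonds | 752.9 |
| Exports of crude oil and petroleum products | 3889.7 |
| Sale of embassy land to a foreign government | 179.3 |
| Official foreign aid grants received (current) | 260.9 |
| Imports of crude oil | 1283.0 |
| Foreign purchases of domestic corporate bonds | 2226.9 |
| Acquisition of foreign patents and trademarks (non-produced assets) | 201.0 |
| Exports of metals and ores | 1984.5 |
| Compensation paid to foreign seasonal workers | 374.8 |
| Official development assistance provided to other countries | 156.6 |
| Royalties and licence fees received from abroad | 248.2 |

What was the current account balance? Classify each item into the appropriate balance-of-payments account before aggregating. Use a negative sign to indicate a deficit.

Goods: -1988.3 - 1283.0 + 3889.7 + 1984.5 = 2602.9
Services: -410.9 + 634.5 + 248.2 = 471.8
Primary income: -374.8 + 752.9 = 378.1
Secondary income: -156.6 + 260.9 = 104.3
Current account = 2602.9 + 471.8 + 378.1 + 104.3 = 3557.1
(Excluded from the current account — financial account: domestic pension funds' purchases of foreign equities 1104.2, increase in resident deposits held at foreign banks 852.6, foreign purchases of domestic corporate bonds 2226.9; capital account: sale of embassy land to a foreign government 179.3, acquisition of foreign patents and trademarks (non-produced assets) 201.0.)

3557.1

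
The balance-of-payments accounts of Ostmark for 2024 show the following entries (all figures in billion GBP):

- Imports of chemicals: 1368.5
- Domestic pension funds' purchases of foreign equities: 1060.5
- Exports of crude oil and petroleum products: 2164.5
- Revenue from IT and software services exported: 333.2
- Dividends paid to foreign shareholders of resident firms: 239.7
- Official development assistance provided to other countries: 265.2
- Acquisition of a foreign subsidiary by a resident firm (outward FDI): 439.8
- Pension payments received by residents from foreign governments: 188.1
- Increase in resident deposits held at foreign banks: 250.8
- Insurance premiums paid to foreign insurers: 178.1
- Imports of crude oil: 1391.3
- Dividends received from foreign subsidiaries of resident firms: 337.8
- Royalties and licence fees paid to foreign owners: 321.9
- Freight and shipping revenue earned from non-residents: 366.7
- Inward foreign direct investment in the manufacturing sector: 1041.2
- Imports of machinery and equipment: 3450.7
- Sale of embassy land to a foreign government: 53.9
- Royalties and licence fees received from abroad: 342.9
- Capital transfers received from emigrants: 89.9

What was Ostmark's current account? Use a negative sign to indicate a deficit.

Goods: 2164.5 - 1368.5 - 1391.3 - 3450.7 = -4046.0
Services: 342.9 - 178.1 - 321.9 + 366.7 + 333.2 = 542.8
Primary income: 337.8 - 239.7 = 98.1
Secondary income: -265.2 + 188.1 = -77.1
Current account = (-4046.0) + 542.8 + 98.1 + (-77.1) = -3482.2
(Excluded from the current account — financial account: domestic pension funds' purchases of foreign equities 1060.5, acquisition of a foreign subsidiary by a resident firm (outward FDI) 439.8, increase in resident deposits held at foreign banks 250.8, inward foreign direct investment in the manufacturing sector 1041.2; capital account: sale of embassy land to a foreign government 53.9, capital transfers received from emigrants 89.9.)

-3482.2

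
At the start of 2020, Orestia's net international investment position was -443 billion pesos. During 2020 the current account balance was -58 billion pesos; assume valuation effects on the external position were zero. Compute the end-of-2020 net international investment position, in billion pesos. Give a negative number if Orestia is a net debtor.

With no valuation effects, change in NIIP = current account = -58
End-of-year NIIP = -443 + (-58) = -501

-501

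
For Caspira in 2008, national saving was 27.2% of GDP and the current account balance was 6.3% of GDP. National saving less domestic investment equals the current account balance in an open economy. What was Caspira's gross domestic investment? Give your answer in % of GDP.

I = S - CA = 27.2 - 6.3 = 20.9

20.9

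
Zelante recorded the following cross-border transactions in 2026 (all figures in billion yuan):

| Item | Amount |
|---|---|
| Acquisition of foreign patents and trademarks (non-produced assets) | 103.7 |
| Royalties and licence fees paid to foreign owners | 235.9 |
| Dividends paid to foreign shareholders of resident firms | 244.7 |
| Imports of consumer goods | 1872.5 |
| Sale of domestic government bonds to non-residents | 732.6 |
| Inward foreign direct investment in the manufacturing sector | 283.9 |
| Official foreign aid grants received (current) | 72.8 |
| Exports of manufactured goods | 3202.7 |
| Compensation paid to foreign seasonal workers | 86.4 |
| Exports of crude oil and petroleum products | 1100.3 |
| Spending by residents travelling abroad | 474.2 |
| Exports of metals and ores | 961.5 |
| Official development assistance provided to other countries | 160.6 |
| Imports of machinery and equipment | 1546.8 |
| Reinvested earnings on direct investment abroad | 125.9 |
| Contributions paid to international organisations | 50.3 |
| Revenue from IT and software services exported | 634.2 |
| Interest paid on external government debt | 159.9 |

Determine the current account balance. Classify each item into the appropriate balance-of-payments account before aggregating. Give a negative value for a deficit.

Goods: -1872.5 + 3202.7 + 961.5 - 1546.8 + 1100.3 = 1845.2
Services: -474.2 - 235.9 + 634.2 = -75.9
Primary income: 125.9 - 86.4 - 159.9 - 244.7 = -365.1
Secondary income: -160.6 + 72.8 - 50.3 = -138.1
Current account = 1845.2 + (-75.9) + (-365.1) + (-138.1) = 1266.1
(Excluded from the current account — capital account: acquisition of foreign patents and trademarks (non-produced assets) 103.7; financial account: sale of domestic government bonds to non-residents 732.6, inward foreign direct investment in the manufacturing sector 283.9.)

1266.1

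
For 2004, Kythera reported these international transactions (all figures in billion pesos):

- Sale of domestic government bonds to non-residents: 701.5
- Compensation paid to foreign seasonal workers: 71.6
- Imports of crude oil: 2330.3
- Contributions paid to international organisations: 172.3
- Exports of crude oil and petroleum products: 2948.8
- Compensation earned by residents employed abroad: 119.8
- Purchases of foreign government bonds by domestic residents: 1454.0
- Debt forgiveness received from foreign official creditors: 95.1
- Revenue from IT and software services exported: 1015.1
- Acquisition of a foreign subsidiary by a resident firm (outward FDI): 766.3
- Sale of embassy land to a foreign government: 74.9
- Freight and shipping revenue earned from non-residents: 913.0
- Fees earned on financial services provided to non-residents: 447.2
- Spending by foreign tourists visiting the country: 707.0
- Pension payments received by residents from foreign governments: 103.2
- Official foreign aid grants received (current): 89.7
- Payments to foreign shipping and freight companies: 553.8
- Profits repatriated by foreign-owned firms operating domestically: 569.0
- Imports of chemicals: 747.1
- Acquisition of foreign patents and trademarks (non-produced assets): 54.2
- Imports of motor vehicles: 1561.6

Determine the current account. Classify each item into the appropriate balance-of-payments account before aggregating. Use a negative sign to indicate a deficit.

Goods: -747.1 - 2330.3 - 1561.6 + 2948.8 = -1690.2
Services: 913.0 + 447.2 + 707.0 + 1015.1 - 553.8 = 2528.5
Primary income: 119.8 - 71.6 - 569.0 = -520.8
Secondary income: -172.3 + 103.2 + 89.7 = 20.6
Current account = (-1690.2) + 2528.5 + (-520.8) + 20.6 = 338.1
(Excluded from the current account — financial account: sale of domestic government bonds to non-residents 701.5, purchases of foreign government bonds by domestic residents 1454.0, acquisition of a foreign subsidiary by a resident firm (outward FDI) 766.3; capital account: debt forgiveness received from foreign official creditors 95.1, sale of embassy land to a foreign government 74.9, acquisition of foreign patents and trademarks (non-produced assets) 54.2.)

338.1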